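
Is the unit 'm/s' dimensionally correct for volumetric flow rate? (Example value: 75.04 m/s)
No

volumetric flow rate has SI base units: m^3 / s
m/s does NOT reduce to m^3 / s; a valid unit for volumetric flow rate would be e.g. m³/s.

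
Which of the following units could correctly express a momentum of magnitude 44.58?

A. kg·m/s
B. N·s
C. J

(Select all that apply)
A, B

momentum has SI base units: kg * m / s

Checking each option against kg * m / s:
  A. kg·m/s: ✓ matches
  B. N·s: ✓ matches
  C. J: ✗ does not match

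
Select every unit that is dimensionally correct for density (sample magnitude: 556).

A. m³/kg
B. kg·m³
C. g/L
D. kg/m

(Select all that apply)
C

density has SI base units: kg / m^3

Checking each option against kg / m^3:
  A. m³/kg: ✗ does not match
  B. kg·m³: ✗ does not match
  C. g/L: ✓ matches
  D. kg/m: ✗ does not match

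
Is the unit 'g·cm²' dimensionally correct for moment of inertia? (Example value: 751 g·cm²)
Yes

moment of inertia has SI base units: kg * m^2
g·cm² reduces to the same SI base units, so it is a valid unit for moment of inertia.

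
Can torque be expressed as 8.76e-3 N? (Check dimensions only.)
No

torque has SI base units: kg * m^2 / s^2
N does NOT reduce to kg * m^2 / s^2; a valid unit for torque would be e.g. N·m.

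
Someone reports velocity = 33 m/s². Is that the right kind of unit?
No

velocity has SI base units: m / s
m/s² does NOT reduce to m / s; a valid unit for velocity would be e.g. m/s.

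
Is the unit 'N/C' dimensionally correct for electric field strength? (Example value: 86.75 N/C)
Yes

electric field strength has SI base units: kg * m / (A * s^3)
N/C reduces to the same SI base units, so it is a valid unit for electric field strength.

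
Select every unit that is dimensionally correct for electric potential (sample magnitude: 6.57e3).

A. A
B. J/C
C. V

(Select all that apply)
B, C

electric potential has SI base units: kg * m^2 / (A * s^3)

Checking each option against kg * m^2 / (A * s^3):
  A. A: ✗ does not match
  B. J/C: ✓ matches
  C. V: ✓ matches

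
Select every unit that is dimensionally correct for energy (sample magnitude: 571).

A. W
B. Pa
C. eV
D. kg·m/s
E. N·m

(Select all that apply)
C, E

energy has SI base units: kg * m^2 / s^2

Checking each option against kg * m^2 / s^2:
  A. W: ✗ does not match
  B. Pa: ✗ does not match
  C. eV: ✓ matches
  D. kg·m/s: ✗ does not match
  E. N·m: ✓ matches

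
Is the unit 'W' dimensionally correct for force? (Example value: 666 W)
No

force has SI base units: kg * m / s^2
W does NOT reduce to kg * m / s^2; a valid unit for force would be e.g. N.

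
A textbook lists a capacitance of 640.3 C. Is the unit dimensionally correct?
No

capacitance has SI base units: A^2 * s^4 / (kg * m^2)
C does NOT reduce to A^2 * s^4 / (kg * m^2); a valid unit for capacitance would be e.g. F.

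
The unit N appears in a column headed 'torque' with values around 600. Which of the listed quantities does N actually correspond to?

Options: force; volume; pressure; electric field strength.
force

torque should have units dimensionally equivalent to kg * m^2 / s^2 (e.g. N·m).
The given unit 'N' reduces to kg * m / s^2. Of the listed options, that is the dimensionality of force.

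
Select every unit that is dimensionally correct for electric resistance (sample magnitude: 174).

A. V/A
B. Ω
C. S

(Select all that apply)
A, B

electric resistance has SI base units: kg * m^2 / (A^2 * s^3)

Checking each option against kg * m^2 / (A^2 * s^3):
  A. V/A: ✓ matches
  B. Ω: ✓ matches
  C. S: ✗ does not match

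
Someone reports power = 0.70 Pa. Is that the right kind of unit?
No

power has SI base units: kg * m^2 / s^3
Pa does NOT reduce to kg * m^2 / s^3; a valid unit for power would be e.g. W.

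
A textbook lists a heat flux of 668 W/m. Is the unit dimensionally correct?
No

heat flux has SI base units: kg / s^3
W/m does NOT reduce to kg / s^3; a valid unit for heat flux would be e.g. W/m².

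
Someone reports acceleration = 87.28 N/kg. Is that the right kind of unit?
Yes

acceleration has SI base units: m / s^2
N/kg reduces to the same SI base units, so it is a valid unit for acceleration.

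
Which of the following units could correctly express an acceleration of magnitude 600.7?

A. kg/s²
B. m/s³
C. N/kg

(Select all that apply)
C

acceleration has SI base units: m / s^2

Checking each option against m / s^2:
  A. kg/s²: ✗ does not match
  B. m/s³: ✗ does not match
  C. N/kg: ✓ matches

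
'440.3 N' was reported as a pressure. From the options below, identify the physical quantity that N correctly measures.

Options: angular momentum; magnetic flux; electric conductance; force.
force

pressure should have units dimensionally equivalent to kg / (m * s^2) (e.g. Pa).
The given unit 'N' reduces to kg * m / s^2. Of the listed options, that is the dimensionality of force.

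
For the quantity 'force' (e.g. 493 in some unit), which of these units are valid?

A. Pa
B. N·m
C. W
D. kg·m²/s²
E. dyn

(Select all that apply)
E

force has SI base units: kg * m / s^2

Checking each option against kg * m / s^2:
  A. Pa: ✗ does not match
  B. N·m: ✗ does not match
  C. W: ✗ does not match
  D. kg·m²/s²: ✗ does not match
  E. dyn: ✓ matches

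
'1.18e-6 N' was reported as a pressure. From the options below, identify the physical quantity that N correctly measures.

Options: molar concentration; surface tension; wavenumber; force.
force

pressure should have units dimensionally equivalent to kg / (m * s^2) (e.g. Pa).
The given unit 'N' reduces to kg * m / s^2. Of the listed options, that is the dimensionality of force.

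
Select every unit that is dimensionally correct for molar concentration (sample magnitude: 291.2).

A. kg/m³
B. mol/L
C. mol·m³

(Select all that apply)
B

molar concentration has SI base units: mol / m^3

Checking each option against mol / m^3:
  A. kg/m³: ✗ does not match
  B. mol/L: ✓ matches
  C. mol·m³: ✗ does not match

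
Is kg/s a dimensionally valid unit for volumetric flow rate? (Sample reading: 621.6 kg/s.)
No

volumetric flow rate has SI base units: m^3 / s
kg/s does NOT reduce to m^3 / s; a valid unit for volumetric flow rate would be e.g. m³/s.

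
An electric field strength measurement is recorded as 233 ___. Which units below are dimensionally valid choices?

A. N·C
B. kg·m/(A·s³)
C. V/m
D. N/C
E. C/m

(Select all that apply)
B, C, D

electric field strength has SI base units: kg * m / (A * s^3)

Checking each option against kg * m / (A * s^3):
  A. N·C: ✗ does not match
  B. kg·m/(A·s³): ✓ matches
  C. V/m: ✓ matches
  D. N/C: ✓ matches
  E. C/m: ✗ does not match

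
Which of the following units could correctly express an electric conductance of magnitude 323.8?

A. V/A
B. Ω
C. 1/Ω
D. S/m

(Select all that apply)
C

electric conductance has SI base units: A^2 * s^3 / (kg * m^2)

Checking each option against A^2 * s^3 / (kg * m^2):
  A. V/A: ✗ does not match
  B. Ω: ✗ does not match
  C. 1/Ω: ✓ matches
  D. S/m: ✗ does not match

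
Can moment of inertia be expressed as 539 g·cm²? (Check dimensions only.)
Yes

moment of inertia has SI base units: kg * m^2
g·cm² reduces to the same SI base units, so it is a valid unit for moment of inertia.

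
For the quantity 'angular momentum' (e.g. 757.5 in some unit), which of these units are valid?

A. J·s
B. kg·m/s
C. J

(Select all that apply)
A

angular momentum has SI base units: kg * m^2 / s

Checking each option against kg * m^2 / s:
  A. J·s: ✓ matches
  B. kg·m/s: ✗ does not match
  C. J: ✗ does not match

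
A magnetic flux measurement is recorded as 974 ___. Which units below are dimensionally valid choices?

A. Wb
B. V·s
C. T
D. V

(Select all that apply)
A, B

magnetic flux has SI base units: kg * m^2 / (A * s^2)

Checking each option against kg * m^2 / (A * s^2):
  A. Wb: ✓ matches
  B. V·s: ✓ matches
  C. T: ✗ does not match
  D. V: ✗ does not match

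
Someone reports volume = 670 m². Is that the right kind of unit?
No

volume has SI base units: m^3
m² does NOT reduce to m^3; a valid unit for volume would be e.g. m³.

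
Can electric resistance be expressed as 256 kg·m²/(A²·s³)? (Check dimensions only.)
Yes

electric resistance has SI base units: kg * m^2 / (A^2 * s^3)
kg·m²/(A²·s³) reduces to the same SI base units, so it is a valid unit for electric resistance.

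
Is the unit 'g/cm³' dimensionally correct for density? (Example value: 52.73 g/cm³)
Yes

density has SI base units: kg / m^3
g/cm³ reduces to the same SI base units, so it is a valid unit for density.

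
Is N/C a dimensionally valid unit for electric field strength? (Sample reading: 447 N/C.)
Yes

electric field strength has SI base units: kg * m / (A * s^3)
N/C reduces to the same SI base units, so it is a valid unit for electric field strength.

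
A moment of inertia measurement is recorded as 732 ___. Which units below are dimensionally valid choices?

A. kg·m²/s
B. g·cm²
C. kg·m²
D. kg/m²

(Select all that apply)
B, C

moment of inertia has SI base units: kg * m^2

Checking each option against kg * m^2:
  A. kg·m²/s: ✗ does not match
  B. g·cm²: ✓ matches
  C. kg·m²: ✓ matches
  D. kg/m²: ✗ does not match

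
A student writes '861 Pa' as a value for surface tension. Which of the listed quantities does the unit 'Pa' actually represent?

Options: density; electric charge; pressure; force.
pressure

surface tension should have units dimensionally equivalent to kg / s^2 (e.g. N/m).
The given unit 'Pa' reduces to kg / (m * s^2). Of the listed options, that is the dimensionality of pressure.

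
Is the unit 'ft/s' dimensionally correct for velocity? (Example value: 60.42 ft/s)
Yes

velocity has SI base units: m / s
ft/s reduces to the same SI base units, so it is a valid unit for velocity.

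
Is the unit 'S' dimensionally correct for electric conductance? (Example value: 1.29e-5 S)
Yes

electric conductance has SI base units: A^2 * s^3 / (kg * m^2)
S reduces to the same SI base units, so it is a valid unit for electric conductance.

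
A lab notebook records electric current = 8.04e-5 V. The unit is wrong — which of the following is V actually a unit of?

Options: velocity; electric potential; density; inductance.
electric potential

electric current should have units dimensionally equivalent to A (e.g. A).
The given unit 'V' reduces to kg * m^2 / (A * s^3). Of the listed options, that is the dimensionality of electric potential.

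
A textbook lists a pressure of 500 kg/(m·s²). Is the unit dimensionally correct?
Yes

pressure has SI base units: kg / (m * s^2)
kg/(m·s²) reduces to the same SI base units, so it is a valid unit for pressure.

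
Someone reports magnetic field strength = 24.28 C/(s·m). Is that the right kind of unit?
Yes

magnetic field strength has SI base units: A / m
C/(s·m) reduces to the same SI base units, so it is a valid unit for magnetic field strength.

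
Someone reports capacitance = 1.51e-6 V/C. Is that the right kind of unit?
No

capacitance has SI base units: A^2 * s^4 / (kg * m^2)
V/C does NOT reduce to A^2 * s^4 / (kg * m^2); a valid unit for capacitance would be e.g. F.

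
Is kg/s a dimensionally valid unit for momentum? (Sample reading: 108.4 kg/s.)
No

momentum has SI base units: kg * m / s
kg/s does NOT reduce to kg * m / s; a valid unit for momentum would be e.g. kg·m/s.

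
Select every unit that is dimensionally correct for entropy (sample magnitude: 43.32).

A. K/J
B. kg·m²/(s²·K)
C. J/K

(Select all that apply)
B, C

entropy has SI base units: kg * m^2 / (s^2 * K)

Checking each option against kg * m^2 / (s^2 * K):
  A. K/J: ✗ does not match
  B. kg·m²/(s²·K): ✓ matches
  C. J/K: ✓ matches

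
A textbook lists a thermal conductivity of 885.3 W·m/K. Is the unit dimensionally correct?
No

thermal conductivity has SI base units: kg * m / (s^3 * K)
W·m/K does NOT reduce to kg * m / (s^3 * K); a valid unit for thermal conductivity would be e.g. W/(m·K).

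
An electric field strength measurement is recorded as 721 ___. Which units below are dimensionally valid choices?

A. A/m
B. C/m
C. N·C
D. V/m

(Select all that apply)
D

electric field strength has SI base units: kg * m / (A * s^3)

Checking each option against kg * m / (A * s^3):
  A. A/m: ✗ does not match
  B. C/m: ✗ does not match
  C. N·C: ✗ does not match
  D. V/m: ✓ matches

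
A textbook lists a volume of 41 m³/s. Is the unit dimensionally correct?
No

volume has SI base units: m^3
m³/s does NOT reduce to m^3; a valid unit for volume would be e.g. m³.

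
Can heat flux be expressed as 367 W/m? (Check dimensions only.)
No

heat flux has SI base units: kg / s^3
W/m does NOT reduce to kg / s^3; a valid unit for heat flux would be e.g. W/m².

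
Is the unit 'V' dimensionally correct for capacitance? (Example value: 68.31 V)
No

capacitance has SI base units: A^2 * s^4 / (kg * m^2)
V does NOT reduce to A^2 * s^4 / (kg * m^2); a valid unit for capacitance would be e.g. F.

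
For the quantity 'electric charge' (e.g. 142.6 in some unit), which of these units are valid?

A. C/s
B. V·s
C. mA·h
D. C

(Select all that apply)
C, D

electric charge has SI base units: A * s

Checking each option against A * s:
  A. C/s: ✗ does not match
  B. V·s: ✗ does not match
  C. mA·h: ✓ matches
  D. C: ✓ matches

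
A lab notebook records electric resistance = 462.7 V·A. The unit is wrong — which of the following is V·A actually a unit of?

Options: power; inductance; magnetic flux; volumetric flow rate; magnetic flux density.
power

electric resistance should have units dimensionally equivalent to kg * m^2 / (A^2 * s^3) (e.g. Ω).
The given unit 'V·A' reduces to kg * m^2 / s^3. Of the listed options, that is the dimensionality of power.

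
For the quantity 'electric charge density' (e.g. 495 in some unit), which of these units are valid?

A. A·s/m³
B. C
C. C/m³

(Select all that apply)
A, C

electric charge density has SI base units: A * s / m^3

Checking each option against A * s / m^3:
  A. A·s/m³: ✓ matches
  B. C: ✗ does not match
  C. C/m³: ✓ matches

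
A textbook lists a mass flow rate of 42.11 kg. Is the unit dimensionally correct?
No

mass flow rate has SI base units: kg / s
kg does NOT reduce to kg / s; a valid unit for mass flow rate would be e.g. kg/s.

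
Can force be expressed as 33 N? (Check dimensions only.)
Yes

force has SI base units: kg * m / s^2
N reduces to the same SI base units, so it is a valid unit for force.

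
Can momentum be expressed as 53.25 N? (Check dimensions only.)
No

momentum has SI base units: kg * m / s
N does NOT reduce to kg * m / s; a valid unit for momentum would be e.g. kg·m/s.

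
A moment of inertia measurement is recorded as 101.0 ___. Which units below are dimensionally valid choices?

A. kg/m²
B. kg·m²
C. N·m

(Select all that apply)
B

moment of inertia has SI base units: kg * m^2

Checking each option against kg * m^2:
  A. kg/m²: ✗ does not match
  B. kg·m²: ✓ matches
  C. N·m: ✗ does not match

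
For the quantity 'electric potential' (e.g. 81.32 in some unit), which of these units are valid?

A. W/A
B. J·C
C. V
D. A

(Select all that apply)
A, C

electric potential has SI base units: kg * m^2 / (A * s^3)

Checking each option against kg * m^2 / (A * s^3):
  A. W/A: ✓ matches
  B. J·C: ✗ does not match
  C. V: ✓ matches
  D. A: ✗ does not match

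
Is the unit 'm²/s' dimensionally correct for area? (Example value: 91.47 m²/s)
No

area has SI base units: m^2
m²/s does NOT reduce to m^2; a valid unit for area would be e.g. m².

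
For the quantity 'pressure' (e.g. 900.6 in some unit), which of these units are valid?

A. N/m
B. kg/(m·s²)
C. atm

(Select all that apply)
B, C

pressure has SI base units: kg / (m * s^2)

Checking each option against kg / (m * s^2):
  A. N/m: ✗ does not match
  B. kg/(m·s²): ✓ matches
  C. atm: ✓ matches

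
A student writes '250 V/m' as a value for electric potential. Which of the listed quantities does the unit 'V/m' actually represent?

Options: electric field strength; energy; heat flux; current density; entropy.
electric field strength

electric potential should have units dimensionally equivalent to kg * m^2 / (A * s^3) (e.g. V).
The given unit 'V/m' reduces to kg * m / (A * s^3). Of the listed options, that is the dimensionality of electric field strength.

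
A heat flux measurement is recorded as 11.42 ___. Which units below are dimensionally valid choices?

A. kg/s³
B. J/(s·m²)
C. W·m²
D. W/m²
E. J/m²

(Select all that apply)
A, B, D

heat flux has SI base units: kg / s^3

Checking each option against kg / s^3:
  A. kg/s³: ✓ matches
  B. J/(s·m²): ✓ matches
  C. W·m²: ✗ does not match
  D. W/m²: ✓ matches
  E. J/m²: ✗ does not match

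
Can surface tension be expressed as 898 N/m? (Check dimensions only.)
Yes

surface tension has SI base units: kg / s^2
N/m reduces to the same SI base units, so it is a valid unit for surface tension.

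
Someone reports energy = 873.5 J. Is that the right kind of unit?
Yes

energy has SI base units: kg * m^2 / s^2
J reduces to the same SI base units, so it is a valid unit for energy.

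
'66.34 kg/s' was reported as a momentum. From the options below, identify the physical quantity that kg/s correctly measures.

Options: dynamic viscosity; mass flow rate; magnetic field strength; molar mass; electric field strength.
mass flow rate

momentum should have units dimensionally equivalent to kg * m / s (e.g. kg·m/s).
The given unit 'kg/s' reduces to kg / s. Of the listed options, that is the dimensionality of mass flow rate.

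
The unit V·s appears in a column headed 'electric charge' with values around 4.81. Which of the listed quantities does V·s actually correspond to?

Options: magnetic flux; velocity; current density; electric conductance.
magnetic flux

electric charge should have units dimensionally equivalent to A * s (e.g. C).
The given unit 'V·s' reduces to kg * m^2 / (A * s^2). Of the listed options, that is the dimensionality of magnetic flux.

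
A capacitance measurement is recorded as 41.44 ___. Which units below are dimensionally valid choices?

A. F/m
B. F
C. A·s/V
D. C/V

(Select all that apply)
B, C, D

capacitance has SI base units: A^2 * s^4 / (kg * m^2)

Checking each option against A^2 * s^4 / (kg * m^2):
  A. F/m: ✗ does not match
  B. F: ✓ matches
  C. A·s/V: ✓ matches
  D. C/V: ✓ matches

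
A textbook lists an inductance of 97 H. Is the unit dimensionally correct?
Yes

inductance has SI base units: kg * m^2 / (A^2 * s^2)
H reduces to the same SI base units, so it is a valid unit for inductance.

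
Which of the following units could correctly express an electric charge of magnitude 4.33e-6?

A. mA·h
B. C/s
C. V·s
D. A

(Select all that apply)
A

electric charge has SI base units: A * s

Checking each option against A * s:
  A. mA·h: ✓ matches
  B. C/s: ✗ does not match
  C. V·s: ✗ does not match
  D. A: ✗ does not match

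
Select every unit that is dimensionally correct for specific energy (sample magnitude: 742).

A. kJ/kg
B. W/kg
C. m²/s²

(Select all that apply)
A, C

specific energy has SI base units: m^2 / s^2

Checking each option against m^2 / s^2:
  A. kJ/kg: ✓ matches
  B. W/kg: ✗ does not match
  C. m²/s²: ✓ matches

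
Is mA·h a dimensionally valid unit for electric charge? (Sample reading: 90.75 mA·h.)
Yes

electric charge has SI base units: A * s
mA·h reduces to the same SI base units, so it is a valid unit for electric charge.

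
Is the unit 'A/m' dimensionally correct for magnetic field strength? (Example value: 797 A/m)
Yes

magnetic field strength has SI base units: A / m
A/m reduces to the same SI base units, so it is a valid unit for magnetic field strength.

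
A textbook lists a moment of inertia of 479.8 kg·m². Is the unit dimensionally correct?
Yes

moment of inertia has SI base units: kg * m^2
kg·m² reduces to the same SI base units, so it is a valid unit for moment of inertia.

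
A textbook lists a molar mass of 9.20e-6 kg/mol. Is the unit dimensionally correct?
Yes

molar mass has SI base units: kg / mol
kg/mol reduces to the same SI base units, so it is a valid unit for molar mass.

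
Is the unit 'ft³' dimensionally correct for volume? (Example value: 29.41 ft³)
Yes

volume has SI base units: m^3
ft³ reduces to the same SI base units, so it is a valid unit for volume.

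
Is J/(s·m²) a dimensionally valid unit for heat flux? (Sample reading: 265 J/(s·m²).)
Yes

heat flux has SI base units: kg / s^3
J/(s·m²) reduces to the same SI base units, so it is a valid unit for heat flux.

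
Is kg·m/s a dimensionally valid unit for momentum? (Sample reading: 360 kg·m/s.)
Yes

momentum has SI base units: kg * m / s
kg·m/s reduces to the same SI base units, so it is a valid unit for momentum.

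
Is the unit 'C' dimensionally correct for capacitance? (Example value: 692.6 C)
No

capacitance has SI base units: A^2 * s^4 / (kg * m^2)
C does NOT reduce to A^2 * s^4 / (kg * m^2); a valid unit for capacitance would be e.g. F.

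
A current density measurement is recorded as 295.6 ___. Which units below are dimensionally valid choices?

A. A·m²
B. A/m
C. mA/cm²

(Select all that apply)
C

current density has SI base units: A / m^2

Checking each option against A / m^2:
  A. A·m²: ✗ does not match
  B. A/m: ✗ does not match
  C. mA/cm²: ✓ matches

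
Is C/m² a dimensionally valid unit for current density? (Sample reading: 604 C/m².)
No

current density has SI base units: A / m^2
C/m² does NOT reduce to A / m^2; a valid unit for current density would be e.g. A/m².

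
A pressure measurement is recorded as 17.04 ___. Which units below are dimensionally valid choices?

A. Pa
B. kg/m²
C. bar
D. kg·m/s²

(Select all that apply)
A, C

pressure has SI base units: kg / (m * s^2)

Checking each option against kg / (m * s^2):
  A. Pa: ✓ matches
  B. kg/m²: ✗ does not match
  C. bar: ✓ matches
  D. kg·m/s²: ✗ does not match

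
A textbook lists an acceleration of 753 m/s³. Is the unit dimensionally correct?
No

acceleration has SI base units: m / s^2
m/s³ does NOT reduce to m / s^2; a valid unit for acceleration would be e.g. m/s².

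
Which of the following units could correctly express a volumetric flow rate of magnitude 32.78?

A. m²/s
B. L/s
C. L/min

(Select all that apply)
B, C

volumetric flow rate has SI base units: m^3 / s

Checking each option against m^3 / s:
  A. m²/s: ✗ does not match
  B. L/s: ✓ matches
  C. L/min: ✓ matches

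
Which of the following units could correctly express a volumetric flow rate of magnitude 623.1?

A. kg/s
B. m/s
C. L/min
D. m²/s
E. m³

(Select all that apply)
C

volumetric flow rate has SI base units: m^3 / s

Checking each option against m^3 / s:
  A. kg/s: ✗ does not match
  B. m/s: ✗ does not match
  C. L/min: ✓ matches
  D. m²/s: ✗ does not match
  E. m³: ✗ does not match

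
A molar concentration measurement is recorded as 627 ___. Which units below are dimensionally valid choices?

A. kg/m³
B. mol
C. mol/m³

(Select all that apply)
C

molar concentration has SI base units: mol / m^3

Checking each option against mol / m^3:
  A. kg/m³: ✗ does not match
  B. mol: ✗ does not match
  C. mol/m³: ✓ matches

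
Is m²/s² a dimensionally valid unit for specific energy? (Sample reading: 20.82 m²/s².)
Yes

specific energy has SI base units: m^2 / s^2
m²/s² reduces to the same SI base units, so it is a valid unit for specific energy.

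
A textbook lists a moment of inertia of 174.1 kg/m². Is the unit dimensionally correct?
No

moment of inertia has SI base units: kg * m^2
kg/m² does NOT reduce to kg * m^2; a valid unit for moment of inertia would be e.g. kg·m².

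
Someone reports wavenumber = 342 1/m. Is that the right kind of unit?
Yes

wavenumber has SI base units: 1 / m
1/m reduces to the same SI base units, so it is a valid unit for wavenumber.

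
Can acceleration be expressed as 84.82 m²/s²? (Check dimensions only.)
No

acceleration has SI base units: m / s^2
m²/s² does NOT reduce to m / s^2; a valid unit for acceleration would be e.g. m/s².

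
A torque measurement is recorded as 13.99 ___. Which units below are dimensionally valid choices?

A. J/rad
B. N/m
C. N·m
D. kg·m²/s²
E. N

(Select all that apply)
A, C, D

torque has SI base units: kg * m^2 / s^2

Checking each option against kg * m^2 / s^2:
  A. J/rad: ✓ matches
  B. N/m: ✗ does not match
  C. N·m: ✓ matches
  D. kg·m²/s²: ✓ matches
  E. N: ✗ does not match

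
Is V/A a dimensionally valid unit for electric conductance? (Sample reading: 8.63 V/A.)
No

electric conductance has SI base units: A^2 * s^3 / (kg * m^2)
V/A does NOT reduce to A^2 * s^3 / (kg * m^2); a valid unit for electric conductance would be e.g. S.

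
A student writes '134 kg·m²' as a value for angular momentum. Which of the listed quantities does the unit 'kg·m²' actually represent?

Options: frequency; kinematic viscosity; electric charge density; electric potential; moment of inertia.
moment of inertia

angular momentum should have units dimensionally equivalent to kg * m^2 / s (e.g. kg·m²/s).
The given unit 'kg·m²' reduces to kg * m^2. Of the listed options, that is the dimensionality of moment of inertia.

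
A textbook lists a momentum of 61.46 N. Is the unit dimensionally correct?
No

momentum has SI base units: kg * m / s
N does NOT reduce to kg * m / s; a valid unit for momentum would be e.g. kg·m/s.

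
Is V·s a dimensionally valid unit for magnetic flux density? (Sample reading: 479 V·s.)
No

magnetic flux density has SI base units: kg / (A * s^2)
V·s does NOT reduce to kg / (A * s^2); a valid unit for magnetic flux density would be e.g. T.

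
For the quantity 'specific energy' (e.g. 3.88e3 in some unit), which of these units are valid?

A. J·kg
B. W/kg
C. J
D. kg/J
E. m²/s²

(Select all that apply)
E

specific energy has SI base units: m^2 / s^2

Checking each option against m^2 / s^2:
  A. J·kg: ✗ does not match
  B. W/kg: ✗ does not match
  C. J: ✗ does not match
  D. kg/J: ✗ does not match
  E. m²/s²: ✓ matches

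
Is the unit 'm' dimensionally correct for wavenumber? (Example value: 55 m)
No

wavenumber has SI base units: 1 / m
m does NOT reduce to 1 / m; a valid unit for wavenumber would be e.g. 1/m.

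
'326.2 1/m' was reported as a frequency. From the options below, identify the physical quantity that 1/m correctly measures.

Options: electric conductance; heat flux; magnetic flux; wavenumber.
wavenumber

frequency should have units dimensionally equivalent to 1 / s (e.g. Hz).
The given unit '1/m' reduces to 1 / m. Of the listed options, that is the dimensionality of wavenumber.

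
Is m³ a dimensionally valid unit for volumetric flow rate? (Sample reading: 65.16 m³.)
No

volumetric flow rate has SI base units: m^3 / s
m³ does NOT reduce to m^3 / s; a valid unit for volumetric flow rate would be e.g. m³/s.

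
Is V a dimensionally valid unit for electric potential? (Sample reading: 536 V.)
Yes

electric potential has SI base units: kg * m^2 / (A * s^3)
V reduces to the same SI base units, so it is a valid unit for electric potential.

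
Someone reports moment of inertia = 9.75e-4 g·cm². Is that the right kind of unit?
Yes

moment of inertia has SI base units: kg * m^2
g·cm² reduces to the same SI base units, so it is a valid unit for moment of inertia.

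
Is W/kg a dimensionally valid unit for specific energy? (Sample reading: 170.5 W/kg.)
No

specific energy has SI base units: m^2 / s^2
W/kg does NOT reduce to m^2 / s^2; a valid unit for specific energy would be e.g. J/kg.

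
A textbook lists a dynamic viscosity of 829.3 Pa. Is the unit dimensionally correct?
No

dynamic viscosity has SI base units: kg / (m * s)
Pa does NOT reduce to kg / (m * s); a valid unit for dynamic viscosity would be e.g. Pa·s.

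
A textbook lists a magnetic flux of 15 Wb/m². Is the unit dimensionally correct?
No

magnetic flux has SI base units: kg * m^2 / (A * s^2)
Wb/m² does NOT reduce to kg * m^2 / (A * s^2); a valid unit for magnetic flux would be e.g. Wb.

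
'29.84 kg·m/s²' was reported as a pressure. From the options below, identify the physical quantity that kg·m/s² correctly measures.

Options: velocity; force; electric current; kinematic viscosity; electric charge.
force

pressure should have units dimensionally equivalent to kg / (m * s^2) (e.g. Pa).
The given unit 'kg·m/s²' reduces to kg * m / s^2. Of the listed options, that is the dimensionality of force.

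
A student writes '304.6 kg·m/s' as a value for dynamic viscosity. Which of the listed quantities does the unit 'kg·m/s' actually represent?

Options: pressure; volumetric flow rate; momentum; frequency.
momentum

dynamic viscosity should have units dimensionally equivalent to kg / (m * s) (e.g. Pa·s).
The given unit 'kg·m/s' reduces to kg * m / s. Of the listed options, that is the dimensionality of momentum.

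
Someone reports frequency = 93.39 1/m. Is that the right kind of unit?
No

frequency has SI base units: 1 / s
1/m does NOT reduce to 1 / s; a valid unit for frequency would be e.g. Hz.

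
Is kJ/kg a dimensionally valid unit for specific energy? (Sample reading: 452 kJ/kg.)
Yes

specific energy has SI base units: m^2 / s^2
kJ/kg reduces to the same SI base units, so it is a valid unit for specific energy.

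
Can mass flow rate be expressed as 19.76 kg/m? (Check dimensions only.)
No

mass flow rate has SI base units: kg / s
kg/m does NOT reduce to kg / s; a valid unit for mass flow rate would be e.g. kg/s.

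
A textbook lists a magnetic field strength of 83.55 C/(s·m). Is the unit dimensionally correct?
Yes

magnetic field strength has SI base units: A / m
C/(s·m) reduces to the same SI base units, so it is a valid unit for magnetic field strength.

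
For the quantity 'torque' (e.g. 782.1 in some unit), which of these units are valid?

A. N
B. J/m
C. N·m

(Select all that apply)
C

torque has SI base units: kg * m^2 / s^2

Checking each option against kg * m^2 / s^2:
  A. N: ✗ does not match
  B. J/m: ✗ does not match
  C. N·m: ✓ matches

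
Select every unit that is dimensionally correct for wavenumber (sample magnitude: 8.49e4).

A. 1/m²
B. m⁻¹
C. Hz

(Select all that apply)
B

wavenumber has SI base units: 1 / m

Checking each option against 1 / m:
  A. 1/m²: ✗ does not match
  B. m⁻¹: ✓ matches
  C. Hz: ✗ does not match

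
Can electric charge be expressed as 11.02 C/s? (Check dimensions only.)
No

electric charge has SI base units: A * s
C/s does NOT reduce to A * s; a valid unit for electric charge would be e.g. C.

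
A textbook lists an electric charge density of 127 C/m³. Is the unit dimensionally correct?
Yes

electric charge density has SI base units: A * s / m^3
C/m³ reduces to the same SI base units, so it is a valid unit for electric charge density.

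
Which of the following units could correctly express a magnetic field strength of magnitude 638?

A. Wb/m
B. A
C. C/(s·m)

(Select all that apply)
C

magnetic field strength has SI base units: A / m

Checking each option against A / m:
  A. Wb/m: ✗ does not match
  B. A: ✗ does not match
  C. C/(s·m): ✓ matches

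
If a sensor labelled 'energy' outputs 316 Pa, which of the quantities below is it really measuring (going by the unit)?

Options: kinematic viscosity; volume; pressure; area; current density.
pressure

energy should have units dimensionally equivalent to kg * m^2 / s^2 (e.g. J).
The given unit 'Pa' reduces to kg / (m * s^2). Of the listed options, that is the dimensionality of pressure.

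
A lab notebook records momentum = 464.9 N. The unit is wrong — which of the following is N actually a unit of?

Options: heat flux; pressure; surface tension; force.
force

momentum should have units dimensionally equivalent to kg * m / s (e.g. kg·m/s).
The given unit 'N' reduces to kg * m / s^2. Of the listed options, that is the dimensionality of force.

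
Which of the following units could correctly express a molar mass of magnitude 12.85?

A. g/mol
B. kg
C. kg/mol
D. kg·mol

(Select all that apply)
A, C

molar mass has SI base units: kg / mol

Checking each option against kg / mol:
  A. g/mol: ✓ matches
  B. kg: ✗ does not match
  C. kg/mol: ✓ matches
  D. kg·mol: ✗ does not match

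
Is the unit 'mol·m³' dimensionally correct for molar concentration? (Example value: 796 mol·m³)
No

molar concentration has SI base units: mol / m^3
mol·m³ does NOT reduce to mol / m^3; a valid unit for molar concentration would be e.g. mol/m³.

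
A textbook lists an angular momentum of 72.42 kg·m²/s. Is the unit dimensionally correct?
Yes

angular momentum has SI base units: kg * m^2 / s
kg·m²/s reduces to the same SI base units, so it is a valid unit for angular momentum.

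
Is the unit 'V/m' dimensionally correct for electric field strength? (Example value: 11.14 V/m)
Yes

electric field strength has SI base units: kg * m / (A * s^3)
V/m reduces to the same SI base units, so it is a valid unit for electric field strength.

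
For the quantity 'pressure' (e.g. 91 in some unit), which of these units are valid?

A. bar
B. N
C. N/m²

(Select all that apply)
A, C

pressure has SI base units: kg / (m * s^2)

Checking each option against kg / (m * s^2):
  A. bar: ✓ matches
  B. N: ✗ does not match
  C. N/m²: ✓ matches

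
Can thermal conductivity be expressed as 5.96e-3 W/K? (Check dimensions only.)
No

thermal conductivity has SI base units: kg * m / (s^3 * K)
W/K does NOT reduce to kg * m / (s^3 * K); a valid unit for thermal conductivity would be e.g. W/(m·K).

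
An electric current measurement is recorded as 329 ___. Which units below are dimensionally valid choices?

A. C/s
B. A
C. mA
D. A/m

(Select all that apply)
A, B, C

electric current has SI base units: A

Checking each option against A:
  A. C/s: ✓ matches
  B. A: ✓ matches
  C. mA: ✓ matches
  D. A/m: ✗ does not match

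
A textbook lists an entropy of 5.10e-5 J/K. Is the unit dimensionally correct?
Yes

entropy has SI base units: kg * m^2 / (s^2 * K)
J/K reduces to the same SI base units, so it is a valid unit for entropy.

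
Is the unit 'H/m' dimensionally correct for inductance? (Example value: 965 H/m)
No

inductance has SI base units: kg * m^2 / (A^2 * s^2)
H/m does NOT reduce to kg * m^2 / (A^2 * s^2); a valid unit for inductance would be e.g. H.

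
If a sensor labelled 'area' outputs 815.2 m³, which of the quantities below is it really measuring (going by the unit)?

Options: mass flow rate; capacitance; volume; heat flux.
volume

area should have units dimensionally equivalent to m^2 (e.g. m²).
The given unit 'm³' reduces to m^3. Of the listed options, that is the dimensionality of volume.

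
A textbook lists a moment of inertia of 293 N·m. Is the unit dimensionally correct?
No

moment of inertia has SI base units: kg * m^2
N·m does NOT reduce to kg * m^2; a valid unit for moment of inertia would be e.g. kg·m².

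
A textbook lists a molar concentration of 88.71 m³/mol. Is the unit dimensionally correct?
No

molar concentration has SI base units: mol / m^3
m³/mol does NOT reduce to mol / m^3; a valid unit for molar concentration would be e.g. mol/m³.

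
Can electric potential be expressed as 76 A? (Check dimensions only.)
No

electric potential has SI base units: kg * m^2 / (A * s^3)
A does NOT reduce to kg * m^2 / (A * s^3); a valid unit for electric potential would be e.g. V.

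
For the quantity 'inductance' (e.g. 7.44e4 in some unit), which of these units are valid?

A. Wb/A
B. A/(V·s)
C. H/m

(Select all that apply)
A

inductance has SI base units: kg * m^2 / (A^2 * s^2)

Checking each option against kg * m^2 / (A^2 * s^2):
  A. Wb/A: ✓ matches
  B. A/(V·s): ✗ does not match
  C. H/m: ✗ does not match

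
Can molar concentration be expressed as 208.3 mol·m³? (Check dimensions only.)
No

molar concentration has SI base units: mol / m^3
mol·m³ does NOT reduce to mol / m^3; a valid unit for molar concentration would be e.g. mol/m³.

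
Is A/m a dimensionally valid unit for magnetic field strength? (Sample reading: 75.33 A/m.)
Yes

magnetic field strength has SI base units: A / m
A/m reduces to the same SI base units, so it is a valid unit for magnetic field strength.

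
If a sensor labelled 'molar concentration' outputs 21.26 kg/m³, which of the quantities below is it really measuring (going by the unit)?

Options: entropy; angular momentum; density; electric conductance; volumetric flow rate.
density

molar concentration should have units dimensionally equivalent to mol / m^3 (e.g. mol/m³).
The given unit 'kg/m³' reduces to kg / m^3. Of the listed options, that is the dimensionality of density.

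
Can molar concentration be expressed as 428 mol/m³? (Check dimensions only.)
Yes

molar concentration has SI base units: mol / m^3
mol/m³ reduces to the same SI base units, so it is a valid unit for molar concentration.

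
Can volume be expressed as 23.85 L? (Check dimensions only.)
Yes

volume has SI base units: m^3
L reduces to the same SI base units, so it is a valid unit for volume.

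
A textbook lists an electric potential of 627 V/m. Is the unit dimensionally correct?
No

electric potential has SI base units: kg * m^2 / (A * s^3)
V/m does NOT reduce to kg * m^2 / (A * s^3); a valid unit for electric potential would be e.g. V.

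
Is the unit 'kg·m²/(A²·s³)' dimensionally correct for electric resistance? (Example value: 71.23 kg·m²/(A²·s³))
Yes

electric resistance has SI base units: kg * m^2 / (A^2 * s^3)
kg·m²/(A²·s³) reduces to the same SI base units, so it is a valid unit for electric resistance.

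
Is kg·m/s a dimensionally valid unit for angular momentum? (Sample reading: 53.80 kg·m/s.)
No

angular momentum has SI base units: kg * m^2 / s
kg·m/s does NOT reduce to kg * m^2 / s; a valid unit for angular momentum would be e.g. kg·m²/s.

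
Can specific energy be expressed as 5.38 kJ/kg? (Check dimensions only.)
Yes

specific energy has SI base units: m^2 / s^2
kJ/kg reduces to the same SI base units, so it is a valid unit for specific energy.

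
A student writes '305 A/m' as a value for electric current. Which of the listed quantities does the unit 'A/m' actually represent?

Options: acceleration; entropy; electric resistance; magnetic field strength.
magnetic field strength

electric current should have units dimensionally equivalent to A (e.g. A).
The given unit 'A/m' reduces to A / m. Of the listed options, that is the dimensionality of magnetic field strength.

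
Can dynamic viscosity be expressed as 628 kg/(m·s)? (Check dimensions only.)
Yes

dynamic viscosity has SI base units: kg / (m * s)
kg/(m·s) reduces to the same SI base units, so it is a valid unit for dynamic viscosity.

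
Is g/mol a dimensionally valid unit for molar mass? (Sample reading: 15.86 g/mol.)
Yes

molar mass has SI base units: kg / mol
g/mol reduces to the same SI base units, so it is a valid unit for molar mass.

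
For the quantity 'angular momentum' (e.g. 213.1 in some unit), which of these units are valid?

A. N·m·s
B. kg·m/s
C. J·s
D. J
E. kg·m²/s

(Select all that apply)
A, C, E

angular momentum has SI base units: kg * m^2 / s

Checking each option against kg * m^2 / s:
  A. N·m·s: ✓ matches
  B. kg·m/s: ✗ does not match
  C. J·s: ✓ matches
  D. J: ✗ does not match
  E. kg·m²/s: ✓ matches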